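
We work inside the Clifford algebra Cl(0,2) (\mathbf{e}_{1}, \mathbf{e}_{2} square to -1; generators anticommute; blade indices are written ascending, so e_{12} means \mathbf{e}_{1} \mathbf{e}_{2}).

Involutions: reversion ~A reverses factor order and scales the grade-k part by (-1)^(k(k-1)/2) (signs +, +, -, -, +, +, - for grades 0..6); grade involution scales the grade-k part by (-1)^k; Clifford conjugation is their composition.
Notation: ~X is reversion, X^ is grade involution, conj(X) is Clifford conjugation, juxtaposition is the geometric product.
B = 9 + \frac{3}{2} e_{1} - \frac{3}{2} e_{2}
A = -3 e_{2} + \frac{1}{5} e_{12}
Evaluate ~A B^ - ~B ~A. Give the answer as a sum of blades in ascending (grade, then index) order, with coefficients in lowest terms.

first term: \frac{9}{2} + \frac{3}{10} e_{1} - \frac{267}{10} e_{2} - \frac{63}{10} e_{12}
second term: -\frac{9}{2} + \frac{3}{10} e_{1} - \frac{267}{10} e_{2} - \frac{63}{10} e_{12}
Answer: 9


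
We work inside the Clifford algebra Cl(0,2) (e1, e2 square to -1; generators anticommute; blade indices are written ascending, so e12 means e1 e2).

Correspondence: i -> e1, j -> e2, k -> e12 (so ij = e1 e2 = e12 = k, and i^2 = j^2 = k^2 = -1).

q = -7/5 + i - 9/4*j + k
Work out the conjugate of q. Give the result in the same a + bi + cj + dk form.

In blades: q = -7/5 + e1 - 9/4*e2 + e12.
Conjugation here is Clifford conjugation: the scalar is fixed and the grade-1 and grade-2 blades all flip sign, giving -7/5 - e1 + 9/4*e2 - e12; translating back:
Answer: -7/5 - i + 9/4*j - k


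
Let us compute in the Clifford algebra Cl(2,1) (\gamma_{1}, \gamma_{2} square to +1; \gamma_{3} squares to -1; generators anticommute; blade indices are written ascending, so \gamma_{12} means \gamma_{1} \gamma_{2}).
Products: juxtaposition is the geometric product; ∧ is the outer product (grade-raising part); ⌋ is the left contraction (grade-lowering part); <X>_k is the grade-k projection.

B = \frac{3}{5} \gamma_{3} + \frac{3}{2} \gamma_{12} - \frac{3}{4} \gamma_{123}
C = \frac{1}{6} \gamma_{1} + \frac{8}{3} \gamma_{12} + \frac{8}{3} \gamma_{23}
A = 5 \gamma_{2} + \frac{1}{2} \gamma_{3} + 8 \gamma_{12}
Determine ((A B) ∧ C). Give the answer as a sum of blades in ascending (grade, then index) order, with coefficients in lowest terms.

step 1: -\frac{123}{10} - \frac{15}{2} \gamma_{1} + 6 \gamma_{3} + \frac{3}{8} \gamma_{12} + \frac{15}{4} \gamma_{13} + 3 \gamma_{23} + \frac{111}{20} \gamma_{123}
step 2: -\frac{41}{20} \gamma_{1} - \frac{164}{5} \gamma_{12} - \gamma_{13} - \frac{164}{5} \gamma_{23} - \frac{7}{2} \gamma_{123}
Answer: -\frac{41}{20} \gamma_{1} - \frac{164}{5} \gamma_{12} - \gamma_{13} - \frac{164}{5} \gamma_{23} - \frac{7}{2} \gamma_{123}


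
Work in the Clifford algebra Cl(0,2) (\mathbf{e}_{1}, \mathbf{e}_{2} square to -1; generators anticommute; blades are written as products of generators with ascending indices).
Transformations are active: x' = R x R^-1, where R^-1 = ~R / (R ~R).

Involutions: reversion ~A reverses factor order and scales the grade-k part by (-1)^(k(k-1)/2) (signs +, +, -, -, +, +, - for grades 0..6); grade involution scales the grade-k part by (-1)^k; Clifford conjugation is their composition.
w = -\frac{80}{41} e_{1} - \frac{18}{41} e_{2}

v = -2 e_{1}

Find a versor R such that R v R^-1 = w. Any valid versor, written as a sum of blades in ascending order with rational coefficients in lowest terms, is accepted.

The midline construction: v and w both square to -4, so reflecting in their sum -\frac{162}{41} e_{1} - \frac{18}{41} e_{2} exchanges them.
Answer: -\frac{162}{41} e_{1} - \frac{18}{41} e_{2}


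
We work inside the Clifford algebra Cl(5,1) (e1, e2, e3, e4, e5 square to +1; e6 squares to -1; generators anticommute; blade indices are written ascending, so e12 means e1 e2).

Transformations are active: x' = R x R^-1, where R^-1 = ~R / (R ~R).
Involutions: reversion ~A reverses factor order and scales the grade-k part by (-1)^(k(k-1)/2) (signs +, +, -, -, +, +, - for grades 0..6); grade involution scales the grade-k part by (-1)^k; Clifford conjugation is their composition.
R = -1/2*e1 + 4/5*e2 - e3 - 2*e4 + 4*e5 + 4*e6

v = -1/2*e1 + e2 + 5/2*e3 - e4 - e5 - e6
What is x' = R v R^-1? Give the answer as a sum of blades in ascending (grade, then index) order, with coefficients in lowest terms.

~R = -1/2*e1 + 4/5*e2 - e3 - 2*e4 + 4*e5 + 4*e6, and R ~R = 589/100, so R^-1 = ~R / (589/100).
R v = 11/20 - 1/10*e12 - 7/4*e13 - 1/2*e14 + 5/2*e15 + 5/2*e16 + 3*e23 + 6/5*e24 - 24/5*e25 - 24/5*e26 + 6*e34 - 9*e35 - 9*e36 + 6*e45 + 6*e46
Answer: 479/1178*e1 - 501/589*e2 - 3165/1178*e3 + 369/589*e4 + 1029/589*e5 + 1029/589*e6


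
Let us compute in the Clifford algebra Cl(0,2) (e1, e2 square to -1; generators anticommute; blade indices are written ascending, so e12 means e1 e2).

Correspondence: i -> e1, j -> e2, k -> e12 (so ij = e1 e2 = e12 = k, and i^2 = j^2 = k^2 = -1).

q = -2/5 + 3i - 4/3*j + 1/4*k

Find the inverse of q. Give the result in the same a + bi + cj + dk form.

In blades: q = -2/5 + 3*e1 - 4/3*e2 + 1/4*e12.
With qbar = -2/5 - 3*e1 + 4/3*e2 - 1/4*e12 (scalar fixed, mapped units negated), q qbar = 39601/3600 (the sum of squared coefficients), so q^-1 = qbar / (39601/3600) = -1440/39601 - 10800/39601*e1 + 4800/39601*e2 - 900/39601*e12; translating back:
Answer: -1440/39601 - 10800/39601*i + 4800/39601*j - 900/39601*k


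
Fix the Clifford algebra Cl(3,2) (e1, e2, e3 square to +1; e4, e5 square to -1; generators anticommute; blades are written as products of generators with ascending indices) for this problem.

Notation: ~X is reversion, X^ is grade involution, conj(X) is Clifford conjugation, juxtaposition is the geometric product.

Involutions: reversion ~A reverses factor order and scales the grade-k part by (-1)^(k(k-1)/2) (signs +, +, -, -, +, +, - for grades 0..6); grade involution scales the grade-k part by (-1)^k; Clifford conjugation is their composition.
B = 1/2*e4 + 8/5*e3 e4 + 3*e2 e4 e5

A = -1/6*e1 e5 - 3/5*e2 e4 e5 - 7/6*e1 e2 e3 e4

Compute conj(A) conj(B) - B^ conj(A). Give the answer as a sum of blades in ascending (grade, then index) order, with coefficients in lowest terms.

first term: 9/5 + 28/15*e1 e2 + 3/10*e2 e5 - 7/12*e1 e2 e3 - 1/2*e1 e2 e4 + 7/2*e1 e3 e5 + 1/12*e1 e4 e5 + 24/25*e2 e3 e5 - 4/15*e1 e3 e4 e5
second term: -9/5 - 28/15*e1 e2 + 3/10*e2 e5 + 7/12*e1 e2 e3 - 1/2*e1 e2 e4 - 7/2*e1 e3 e5 + 1/12*e1 e4 e5 + 24/25*e2 e3 e5 + 4/15*e1 e3 e4 e5
Answer: 18/5 + 56/15*e1 e2 - 7/6*e1 e2 e3 + 7*e1 e3 e5 - 8/15*e1 e3 e4 e5


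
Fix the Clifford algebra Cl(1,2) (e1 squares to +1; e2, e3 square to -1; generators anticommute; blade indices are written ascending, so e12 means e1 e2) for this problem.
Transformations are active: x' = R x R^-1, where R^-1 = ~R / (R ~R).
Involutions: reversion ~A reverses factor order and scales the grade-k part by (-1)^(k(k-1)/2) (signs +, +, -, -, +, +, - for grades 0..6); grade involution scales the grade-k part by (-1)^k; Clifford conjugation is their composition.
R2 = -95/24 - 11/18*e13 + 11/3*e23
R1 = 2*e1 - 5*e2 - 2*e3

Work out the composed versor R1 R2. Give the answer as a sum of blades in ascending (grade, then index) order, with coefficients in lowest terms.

Distribute over the terms of R1 (each basis-blade product reordered to ascending indices, repeated generators contracted through their squares):
(2*e1) R2 = -95/12*e1 - 11/9*e3 + 22/3*e123
(-5*e2) R2 = 475/24*e2 + 55/3*e3 - 55/18*e123
(-2*e3) R2 = 11/9*e1 - 22/3*e2 + 95/12*e3
Summing the partial products and collecting blades:
Answer: -241/36*e1 + 299/24*e2 + 901/36*e3 + 77/18*e123


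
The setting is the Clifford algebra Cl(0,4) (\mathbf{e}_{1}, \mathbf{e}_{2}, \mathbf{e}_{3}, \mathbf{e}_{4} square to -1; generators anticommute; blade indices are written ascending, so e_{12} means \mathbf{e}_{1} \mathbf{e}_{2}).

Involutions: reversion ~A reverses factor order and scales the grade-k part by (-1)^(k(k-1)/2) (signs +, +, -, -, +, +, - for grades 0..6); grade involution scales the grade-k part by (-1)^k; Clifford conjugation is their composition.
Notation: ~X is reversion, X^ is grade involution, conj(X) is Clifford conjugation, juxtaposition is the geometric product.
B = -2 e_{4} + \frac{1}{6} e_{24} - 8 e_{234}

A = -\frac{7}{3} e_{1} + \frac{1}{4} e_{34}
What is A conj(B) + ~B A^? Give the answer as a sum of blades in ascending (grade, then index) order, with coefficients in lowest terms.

first term: 2 e_{2} - \frac{1}{2} e_{3} - \frac{14}{3} e_{14} + \frac{1}{24} e_{23} + \frac{7}{18} e_{124} + \frac{56}{3} e_{1234}
second term: -2 e_{2} - \frac{1}{2} e_{3} + \frac{14}{3} e_{14} - \frac{1}{24} e_{23} - \frac{7}{18} e_{124} - \frac{56}{3} e_{1234}
Answer: -e_{3}


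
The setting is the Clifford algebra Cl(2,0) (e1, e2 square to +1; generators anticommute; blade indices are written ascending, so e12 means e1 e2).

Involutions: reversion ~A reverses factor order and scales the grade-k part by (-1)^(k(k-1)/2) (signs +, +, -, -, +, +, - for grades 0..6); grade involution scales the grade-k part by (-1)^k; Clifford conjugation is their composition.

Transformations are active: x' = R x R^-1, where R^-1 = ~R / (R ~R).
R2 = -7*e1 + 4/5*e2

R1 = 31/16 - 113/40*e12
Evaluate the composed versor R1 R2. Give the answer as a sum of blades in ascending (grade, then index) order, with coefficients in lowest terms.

Distribute over the terms of R1 (each basis-blade product reordered to ascending indices, repeated generators contracted through their squares):
(31/16) R2 = -217/16*e1 + 31/20*e2
(-113/40*e12) R2 = -113/50*e1 - 791/40*e2
Summing the partial products and collecting blades:
Answer: -6329/400*e1 - 729/40*e2


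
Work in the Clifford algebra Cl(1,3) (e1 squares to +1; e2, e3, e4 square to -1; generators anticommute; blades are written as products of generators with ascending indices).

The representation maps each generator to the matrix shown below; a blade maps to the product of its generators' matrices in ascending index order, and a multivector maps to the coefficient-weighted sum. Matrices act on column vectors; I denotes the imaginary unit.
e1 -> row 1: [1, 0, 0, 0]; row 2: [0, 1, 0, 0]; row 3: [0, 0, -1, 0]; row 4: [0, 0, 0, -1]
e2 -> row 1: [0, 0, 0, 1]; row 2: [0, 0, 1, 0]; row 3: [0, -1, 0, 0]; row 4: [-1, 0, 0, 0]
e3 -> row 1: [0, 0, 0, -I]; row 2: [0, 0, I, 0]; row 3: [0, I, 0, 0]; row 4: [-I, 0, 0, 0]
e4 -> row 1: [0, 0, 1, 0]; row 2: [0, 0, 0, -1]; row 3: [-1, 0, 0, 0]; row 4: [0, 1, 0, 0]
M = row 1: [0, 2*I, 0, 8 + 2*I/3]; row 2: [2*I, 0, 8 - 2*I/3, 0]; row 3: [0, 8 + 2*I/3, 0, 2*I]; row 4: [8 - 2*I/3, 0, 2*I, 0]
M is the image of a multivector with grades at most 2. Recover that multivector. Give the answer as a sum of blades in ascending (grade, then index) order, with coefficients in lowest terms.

Method: the blade images are trace-orthogonal — tr(rho(e_A) rho(e_B)^-1) = 4 if A = B and 0 otherwise — and rho(e_A)^-1 = (e_A)^2 * rho(e_A) with (e_A)^2 = +1 or -1, so the coefficient of e_A in the preimage is (e_A)^2 * tr(M rho(e_A))/4.
Nonzero projections over blades of grade <= 2: e1 e2: (e1 e2)^2 = +1, tr(M rho(e1 e2)) = 32, coefficient 8; e1 e3: (e1 e3)^2 = +1, tr(M rho(e1 e3)) = -8/3, coefficient -2/3; e3 e4: (e3 e4)^2 = -1, tr(M rho(e3 e4)) = 8, coefficient -2. Every other blade of grade <= 2 projects to 0.
Answer: 8*e1 e2 - 2/3*e1 e3 - 2*e3 e4


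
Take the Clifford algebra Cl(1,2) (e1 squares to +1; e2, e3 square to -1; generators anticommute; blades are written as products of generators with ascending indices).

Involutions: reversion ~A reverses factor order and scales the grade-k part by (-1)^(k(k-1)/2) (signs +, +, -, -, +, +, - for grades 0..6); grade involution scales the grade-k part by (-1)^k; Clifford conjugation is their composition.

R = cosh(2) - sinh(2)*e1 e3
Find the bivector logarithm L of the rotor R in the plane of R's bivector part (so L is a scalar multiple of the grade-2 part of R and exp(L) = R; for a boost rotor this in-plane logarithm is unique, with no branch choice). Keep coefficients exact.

The scalar part of R is cosh(2), so cosh pins the rapidity up to sign — the sign comes from the bivector part; dividing that part by sinh of the rapidity yields the plane, and the in-plane L = rapidity * plane is unique because the two sign choices cancel.
Concretely: cosh(rapidity) = cosh(2) gives rapidity = ±2, and since rapidity/sinh(rapidity) is even the sign is immaterial: L = (rapidity/sinh(rapidity)) * <R>_2 = (2/sinh(2)) * <R>_2.
Answer: -2*e1 e3


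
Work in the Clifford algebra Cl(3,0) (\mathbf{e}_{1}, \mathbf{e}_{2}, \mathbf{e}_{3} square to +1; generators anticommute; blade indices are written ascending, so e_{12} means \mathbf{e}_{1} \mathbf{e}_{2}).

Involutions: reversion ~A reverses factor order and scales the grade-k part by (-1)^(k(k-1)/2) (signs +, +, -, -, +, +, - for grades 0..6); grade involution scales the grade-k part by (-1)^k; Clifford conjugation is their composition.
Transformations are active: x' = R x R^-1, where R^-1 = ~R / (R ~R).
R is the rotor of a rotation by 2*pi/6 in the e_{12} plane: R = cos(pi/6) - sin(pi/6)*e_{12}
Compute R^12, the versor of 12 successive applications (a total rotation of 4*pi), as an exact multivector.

Because a rotor carries half the rotation angle, composing 12 copies of this e_{12}-plane rotor multiplies the phase: 12*(pi/6) = 2 \pi, hence R^12 = cos(2 \pi) - sin(2 \pi)*e_{12}.
cos(2 \pi) = 1 and sin(2 \pi) = 0, so R^12 = 1. The total rotation 4*pi is 2 full turns, so every vector returns to itself, yet the rotor is +1, back on the identity sheet (an even number of 2*pi turns).
Answer: 1


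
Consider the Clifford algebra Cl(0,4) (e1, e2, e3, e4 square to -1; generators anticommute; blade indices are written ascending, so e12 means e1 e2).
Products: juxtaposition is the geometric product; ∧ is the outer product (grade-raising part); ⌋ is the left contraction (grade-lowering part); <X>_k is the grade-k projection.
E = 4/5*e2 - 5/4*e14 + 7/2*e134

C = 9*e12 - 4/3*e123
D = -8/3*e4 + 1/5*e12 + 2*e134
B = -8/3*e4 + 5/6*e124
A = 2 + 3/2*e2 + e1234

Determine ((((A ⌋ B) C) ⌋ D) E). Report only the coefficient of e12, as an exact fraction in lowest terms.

step 1: -16/3*e4 + 5/4*e14 + 5/3*e124
step 2: -15*e4 - 45/4*e24 - 20/9*e34 - 48*e124 - 5/3*e234 - 64/9*e1234
step 3: -40 + 40/9*e1 + 30*e13
step 4: -32*e2 - 895/9*e4 + 32/9*e12 + 50*e14 - 955/18*e34 - 24*e123 - 140*e134
Answer: 32/9


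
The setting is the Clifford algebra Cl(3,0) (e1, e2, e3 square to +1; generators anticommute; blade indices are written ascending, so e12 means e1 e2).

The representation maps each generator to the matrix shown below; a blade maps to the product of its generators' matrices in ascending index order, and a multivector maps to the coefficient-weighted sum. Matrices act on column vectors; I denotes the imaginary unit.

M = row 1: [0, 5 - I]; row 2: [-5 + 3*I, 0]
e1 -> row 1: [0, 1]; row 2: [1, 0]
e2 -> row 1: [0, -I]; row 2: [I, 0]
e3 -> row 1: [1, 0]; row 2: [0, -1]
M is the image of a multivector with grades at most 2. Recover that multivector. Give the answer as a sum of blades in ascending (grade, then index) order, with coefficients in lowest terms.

Method: 1, rho(e1), rho(e2), rho(e3) form a trace-orthogonal basis of the 2x2 complex matrices (tr(X Y) = 2 if X = Y, else 0), so M = m0*1 + m1*rho(e1) + m2*rho(e2) + m3*rho(e3) with m0 = tr(M)/2 = 0, m1 = tr(M rho(e1))/2 = I, m2 = tr(M rho(e2))/2 = 2 + 5*I, m3 = tr(M rho(e3))/2 = 0.
Multiplying table entries, the bivector images are rho(e12) = I*rho(e3), rho(e13) = -I*rho(e2), rho(e23) = I*rho(e1); with real blade coefficients the real parts of m0..m3 are the coefficients of 1, e1, e2, e3 and the imaginary parts give the bivectors (e23: Im m1, e13: -Im m2, e12: Im m3).
Answer: 2*e2 - 5*e13 + e23


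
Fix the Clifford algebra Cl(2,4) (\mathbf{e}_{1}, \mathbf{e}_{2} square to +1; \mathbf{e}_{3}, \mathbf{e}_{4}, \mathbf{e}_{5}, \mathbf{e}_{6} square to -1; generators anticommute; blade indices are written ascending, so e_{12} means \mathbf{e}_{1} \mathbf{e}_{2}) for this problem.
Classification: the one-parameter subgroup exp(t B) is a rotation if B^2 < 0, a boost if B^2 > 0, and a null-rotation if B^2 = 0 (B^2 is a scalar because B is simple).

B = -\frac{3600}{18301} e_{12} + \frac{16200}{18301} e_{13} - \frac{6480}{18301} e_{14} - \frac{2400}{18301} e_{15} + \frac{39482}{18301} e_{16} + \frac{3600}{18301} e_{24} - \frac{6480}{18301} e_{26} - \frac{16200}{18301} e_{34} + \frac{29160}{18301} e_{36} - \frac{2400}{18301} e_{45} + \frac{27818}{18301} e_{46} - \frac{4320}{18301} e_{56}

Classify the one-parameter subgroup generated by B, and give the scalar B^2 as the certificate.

B^2 term by term: the squares give (-\frac{3600}{18301})^2*(e_{12})^2 + (\frac{16200}{18301})^2*(e_{13})^2 + (-\frac{6480}{18301})^2*(e_{14})^2 + (-\frac{2400}{18301})^2*(e_{15})^2 + (\frac{39482}{18301})^2*(e_{16})^2 + (\frac{3600}{18301})^2*(e_{24})^2 + (-\frac{6480}{18301})^2*(e_{26})^2 + (-\frac{16200}{18301})^2*(e_{34})^2 + (\frac{29160}{18301})^2*(e_{36})^2 + (-\frac{2400}{18301})^2*(e_{45})^2 + (\frac{27818}{18301})^2*(e_{46})^2 + (-\frac{4320}{18301})^2*(e_{56})^2 = \frac{12960000}{334926601}*(-1) + \frac{262440000}{334926601}*(+1) + \frac{41990400}{334926601}*(+1) + \frac{5760000}{334926601}*(+1) + \frac{1558828324}{334926601}*(+1) + \frac{12960000}{334926601}*(+1) + \frac{41990400}{334926601}*(+1) + \frac{262440000}{334926601}*(-1) + \frac{850305600}{334926601}*(-1) + \frac{5760000}{334926601}*(-1) + \frac{773841124}{334926601}*(-1) + \frac{18662400}{334926601}*(-1) = 0 (each basis 2-blade squares to minus the product of its generators' squares); cross terms between blades sharing an index anticommute and cancel; the commuting (index-disjoint) pairs give grade-4 terms 2*c*c'*(blade product), which cancel blade by blade — e_{1234}: \frac{116640000}{334926601} - \frac{116640000}{334926601} = 0; e_{1236}: -\frac{209952000}{334926601} + \frac{209952000}{334926601} = 0; e_{1245}: \frac{17280000}{334926601} - \frac{17280000}{334926601} = 0; e_{1246}: -\frac{200289600}{334926601} - \frac{83980800}{334926601} + \frac{284270400}{334926601} = 0; e_{1256}: \frac{31104000}{334926601} - \frac{31104000}{334926601} = 0; e_{1345}: -\frac{77760000}{334926601} + \frac{77760000}{334926601} = 0; e_{1346}: \frac{901303200}{334926601} + \frac{377913600}{334926601} - \frac{1279216800}{334926601} = 0; e_{1356}: -\frac{139968000}{334926601} + \frac{139968000}{334926601} = 0; e_{1456}: \frac{55987200}{334926601} + \frac{133526400}{334926601} - \frac{189513600}{334926601} = 0; e_{2346}: -\frac{209952000}{334926601} + \frac{209952000}{334926601} = 0; e_{2456}: -\frac{31104000}{334926601} + \frac{31104000}{334926601} = 0; e_{3456}: \frac{139968000}{334926601} - \frac{139968000}{334926601} = 0 — confirming B is simple. So B^2 = 0.
Answer: null-rotation, certificate B^2 = 0. Because 0 is invariant under every versor sandwich, the classification follows from its sign alone.


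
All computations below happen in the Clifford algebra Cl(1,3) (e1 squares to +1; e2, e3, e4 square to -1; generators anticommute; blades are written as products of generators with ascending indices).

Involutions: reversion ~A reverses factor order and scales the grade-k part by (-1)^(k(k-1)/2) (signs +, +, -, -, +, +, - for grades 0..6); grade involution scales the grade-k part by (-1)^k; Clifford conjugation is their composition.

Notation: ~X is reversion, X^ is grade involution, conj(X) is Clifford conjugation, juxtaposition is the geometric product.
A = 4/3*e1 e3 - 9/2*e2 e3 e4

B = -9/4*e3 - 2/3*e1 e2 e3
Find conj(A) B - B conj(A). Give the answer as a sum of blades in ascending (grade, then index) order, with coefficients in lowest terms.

first term: -3*e1 - 8/9*e2 + 3*e1 e4 + 81/8*e2 e4
second term: 3*e1 - 8/9*e2 - 3*e1 e4 + 81/8*e2 e4
Answer: -6*e1 + 6*e1 e4


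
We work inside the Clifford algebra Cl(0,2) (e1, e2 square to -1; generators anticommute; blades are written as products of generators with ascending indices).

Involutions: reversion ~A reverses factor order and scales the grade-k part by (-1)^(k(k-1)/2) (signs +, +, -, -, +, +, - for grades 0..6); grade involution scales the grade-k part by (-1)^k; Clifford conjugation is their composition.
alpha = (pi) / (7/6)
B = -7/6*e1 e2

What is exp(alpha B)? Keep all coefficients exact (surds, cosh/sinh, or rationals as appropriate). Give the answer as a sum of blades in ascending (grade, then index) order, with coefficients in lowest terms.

B^2 = (-7/6)^2*(e1 e2)^2 = 49/36*(-1) = -49/36 (a basis 2-blade squares to minus the product of its generators' squares).
B^2 = -49/36 — the series telescopes trigonometrically here: l = 7/6, alpha*l = pi, so exp(alpha B) = cos(pi) + (sin(pi)/(7/6))*B = -1 + (0)*B.
Answer: -1


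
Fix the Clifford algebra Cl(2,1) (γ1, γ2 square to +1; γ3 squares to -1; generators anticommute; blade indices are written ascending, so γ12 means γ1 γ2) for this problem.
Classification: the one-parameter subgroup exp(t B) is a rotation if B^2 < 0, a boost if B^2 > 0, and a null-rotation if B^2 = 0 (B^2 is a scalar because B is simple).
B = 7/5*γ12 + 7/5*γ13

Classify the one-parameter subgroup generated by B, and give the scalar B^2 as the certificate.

B^2 term by term: the squares give (7/5)^2*(γ12)^2 + (7/5)^2*(γ13)^2 = 49/25*(-1) + 49/25*(+1) = 0 (each basis 2-blade squares to minus the product of its generators' squares); cross terms between blades sharing an index anticommute and cancel. So B^2 = 0.
Answer: null-rotation, certificate B^2 = 0. Because 0 is invariant under every versor sandwich, the classification follows from its sign alone.


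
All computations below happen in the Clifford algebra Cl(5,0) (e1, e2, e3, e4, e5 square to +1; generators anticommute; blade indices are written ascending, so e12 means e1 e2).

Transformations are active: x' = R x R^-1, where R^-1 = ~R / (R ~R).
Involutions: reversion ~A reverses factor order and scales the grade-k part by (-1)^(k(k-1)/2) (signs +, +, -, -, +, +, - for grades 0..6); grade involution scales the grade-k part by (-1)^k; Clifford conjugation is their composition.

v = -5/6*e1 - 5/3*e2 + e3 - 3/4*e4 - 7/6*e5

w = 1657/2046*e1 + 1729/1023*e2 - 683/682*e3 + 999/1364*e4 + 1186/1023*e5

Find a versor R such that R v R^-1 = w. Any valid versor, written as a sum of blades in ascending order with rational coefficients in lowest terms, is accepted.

R = v + w = -8/341*e1 + 8/341*e2 - 1/682*e3 - 6/341*e4 - 5/682*e5 works: the equal norms (307/48) guarantee its sandwich swaps v into w.
Answer: -8/341*e1 + 8/341*e2 - 1/682*e3 - 6/341*e4 - 5/682*e5


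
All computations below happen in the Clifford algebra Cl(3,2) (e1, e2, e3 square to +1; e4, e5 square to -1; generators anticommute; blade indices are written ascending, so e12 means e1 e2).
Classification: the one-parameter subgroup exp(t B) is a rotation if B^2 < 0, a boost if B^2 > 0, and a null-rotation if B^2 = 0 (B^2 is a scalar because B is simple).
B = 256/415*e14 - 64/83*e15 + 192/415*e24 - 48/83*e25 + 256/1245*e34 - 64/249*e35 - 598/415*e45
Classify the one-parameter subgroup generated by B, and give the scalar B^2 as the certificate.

B^2 term by term: the squares give (256/415)^2*(e14)^2 + (-64/83)^2*(e15)^2 + (192/415)^2*(e24)^2 + (-48/83)^2*(e25)^2 + (256/1245)^2*(e34)^2 + (-64/249)^2*(e35)^2 + (-598/415)^2*(e45)^2 = 65536/172225*(+1) + 4096/6889*(+1) + 36864/172225*(+1) + 2304/6889*(+1) + 65536/1550025*(+1) + 4096/62001*(+1) + 357604/172225*(-1) = -4/9 (each basis 2-blade squares to minus the product of its generators' squares); cross terms between blades sharing an index anticommute and cancel; the commuting (index-disjoint) pairs give grade-4 terms 2*c*c'*(blade product), which cancel blade by blade — e1245: 24576/34445 - 24576/34445 = 0; e1345: 32768/103335 - 32768/103335 = 0; e2345: 8192/34445 - 8192/34445 = 0 — confirming B is simple. So B^2 = -4/9.
Answer: rotation, certificate B^2 = -4/9. B^2 = -4/9 is basis-independent, so its sign is the whole story.


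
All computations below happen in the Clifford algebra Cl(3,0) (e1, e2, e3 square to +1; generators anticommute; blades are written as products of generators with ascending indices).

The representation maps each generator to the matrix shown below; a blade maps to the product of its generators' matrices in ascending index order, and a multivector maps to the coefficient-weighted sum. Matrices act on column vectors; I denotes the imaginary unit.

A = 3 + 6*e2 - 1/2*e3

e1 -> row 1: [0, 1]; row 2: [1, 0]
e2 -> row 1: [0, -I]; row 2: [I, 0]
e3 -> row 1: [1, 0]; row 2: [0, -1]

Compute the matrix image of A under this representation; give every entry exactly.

M = (3)*1 + (6)*rho(e2) + (-1/2)*rho(e3), summed entrywise (1 is the identity matrix):
Answer: row 1: [5/2, -6*I]; row 2: [6*I, 7/2]


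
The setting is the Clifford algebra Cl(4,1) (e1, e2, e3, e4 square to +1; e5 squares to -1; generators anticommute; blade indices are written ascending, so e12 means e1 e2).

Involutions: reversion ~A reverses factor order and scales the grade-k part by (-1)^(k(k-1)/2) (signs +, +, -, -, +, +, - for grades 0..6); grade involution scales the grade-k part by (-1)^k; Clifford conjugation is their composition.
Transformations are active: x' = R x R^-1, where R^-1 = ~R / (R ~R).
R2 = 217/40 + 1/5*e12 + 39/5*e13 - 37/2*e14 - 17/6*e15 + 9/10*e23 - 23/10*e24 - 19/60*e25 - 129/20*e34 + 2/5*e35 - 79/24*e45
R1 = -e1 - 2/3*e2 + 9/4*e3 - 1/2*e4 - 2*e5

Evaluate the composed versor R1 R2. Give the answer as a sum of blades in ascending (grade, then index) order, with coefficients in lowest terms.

Distribute over the terms of R1 (each basis-blade product reordered to ascending indices, repeated generators contracted through their squares):
(-e1) R2 = -217/40*e1 - 1/5*e2 - 39/5*e3 + 37/2*e4 + 17/6*e5 - 9/10*e123 + 23/10*e124 + 19/60*e125 + 129/20*e134 - 2/5*e135 + 79/24*e145
(-2/3*e2) R2 = 2/15*e1 - 217/60*e2 - 3/5*e3 + 23/15*e4 + 19/90*e5 + 26/5*e123 - 37/3*e124 - 17/9*e125 + 43/10*e234 - 4/15*e235 + 79/36*e245
(9/4*e3) R2 = -351/20*e1 - 81/40*e2 + 1953/160*e3 - 1161/80*e4 + 9/10*e5 + 9/20*e123 + 333/8*e134 + 51/8*e135 + 207/40*e234 + 57/80*e235 - 237/32*e345
(-1/2*e4) R2 = -37/4*e1 - 23/20*e2 - 129/40*e3 - 217/80*e4 + 79/48*e5 - 1/10*e124 - 39/10*e134 - 17/12*e145 - 9/20*e234 - 19/120*e245 + 1/5*e345
(-2*e5) R2 = 17/3*e1 + 19/30*e2 - 4/5*e3 + 79/12*e4 - 217/20*e5 - 2/5*e125 - 78/5*e135 + 37*e145 - 9/5*e235 + 23/5*e245 + 129/10*e345
Summing the partial products and collecting blades:
Answer: -1057/40*e1 - 763/120*e2 - 7/32*e3 + 1127/120*e4 - 3787/720*e5 + 19/4*e123 - 152/15*e124 - 71/36*e125 + 1767/40*e134 - 77/8*e135 + 311/8*e145 + 361/40*e234 - 65/48*e235 + 2389/360*e245 + 911/160*e345


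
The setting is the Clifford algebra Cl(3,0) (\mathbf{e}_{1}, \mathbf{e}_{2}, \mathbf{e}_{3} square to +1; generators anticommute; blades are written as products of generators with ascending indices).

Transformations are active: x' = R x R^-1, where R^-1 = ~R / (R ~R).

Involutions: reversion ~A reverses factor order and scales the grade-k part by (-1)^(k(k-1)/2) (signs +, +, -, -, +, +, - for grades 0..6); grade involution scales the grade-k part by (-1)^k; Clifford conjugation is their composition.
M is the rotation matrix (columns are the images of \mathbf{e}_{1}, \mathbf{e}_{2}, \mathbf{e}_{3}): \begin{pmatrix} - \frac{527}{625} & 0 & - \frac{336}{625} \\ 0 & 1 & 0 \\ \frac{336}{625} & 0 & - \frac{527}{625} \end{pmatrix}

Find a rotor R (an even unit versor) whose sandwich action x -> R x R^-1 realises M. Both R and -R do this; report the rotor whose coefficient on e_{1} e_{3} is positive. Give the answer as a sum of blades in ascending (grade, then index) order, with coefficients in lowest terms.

Method: write R = a + b12*e_{1} e_{2} + b13*e_{1} e_{3} + b23*e_{2} e_{3} with a^2 + b12^2 + b13^2 + b23^2 = 1 (so R^-1 = ~R). Expanding the columns R e_j ~R gives tr M = 4a^2 - 1 and, from the antisymmetric part, M21 - M12 = -4a*b12, M13 - M31 = 4a*b13, M32 - M23 = -4a*b23.
Here tr M = -\frac{429}{625}, so a^2 = (1 + tr M)/4 = \frac{49}{625} and a = ±\frac{7}{25}. Taking a = \frac{7}{25}: M21 - M12 = 0, M13 - M31 = -\frac{672}{625}, M32 - M23 = 0, giving b12 = 0, b13 = -\frac{24}{25}, b23 = 0, i.e. R = \frac{7}{25} - \frac{24}{25} e_{1} e_{3}.
Its e_{1} e_{3} coefficient is negative, so report the other preimage -R.
Answer: -\frac{7}{25} + \frac{24}{25} e_{1} e_{3}. Sheet selection: the two-to-one cover makes ±R indistinguishable at the matrix level (trace -\frac{429}{625}), so uniqueness comes from the required sign on e_{1} e_{3}.


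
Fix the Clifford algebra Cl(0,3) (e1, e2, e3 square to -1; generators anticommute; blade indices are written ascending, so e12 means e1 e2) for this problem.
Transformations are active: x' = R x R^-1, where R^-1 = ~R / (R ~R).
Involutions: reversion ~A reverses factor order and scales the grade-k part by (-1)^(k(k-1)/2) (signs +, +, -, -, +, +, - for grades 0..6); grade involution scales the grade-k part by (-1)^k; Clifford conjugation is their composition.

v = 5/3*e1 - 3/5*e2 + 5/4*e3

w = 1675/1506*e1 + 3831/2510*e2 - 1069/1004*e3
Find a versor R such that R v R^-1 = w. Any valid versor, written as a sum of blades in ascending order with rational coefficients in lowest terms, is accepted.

Key observation: q(v) = q(w) = -16921/3600 (sandwiches preserve the norm), so R = v + w = 1395/502*e1 + 465/502*e2 + 93/502*e3 works whenever it is invertible — the component of v along it is kept and (v - w)/2 reverses, sending v to w.
Answer: 1395/502*e1 + 465/502*e2 + 93/502*e3


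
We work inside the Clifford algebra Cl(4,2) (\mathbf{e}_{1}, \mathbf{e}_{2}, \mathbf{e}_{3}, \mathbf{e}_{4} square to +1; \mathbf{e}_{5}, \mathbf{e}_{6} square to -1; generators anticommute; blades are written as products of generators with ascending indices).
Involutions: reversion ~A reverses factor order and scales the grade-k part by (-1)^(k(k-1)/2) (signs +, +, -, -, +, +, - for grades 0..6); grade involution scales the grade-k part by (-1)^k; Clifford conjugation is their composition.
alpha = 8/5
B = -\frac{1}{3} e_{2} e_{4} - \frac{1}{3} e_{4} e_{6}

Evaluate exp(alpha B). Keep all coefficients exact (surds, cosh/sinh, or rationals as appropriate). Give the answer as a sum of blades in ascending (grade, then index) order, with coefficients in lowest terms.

B^2 term by term: the squares give (-\frac{1}{3})^2*(e_{2} e_{4})^2 + (-\frac{1}{3})^2*(e_{4} e_{6})^2 = \frac{1}{9}*(-1) + \frac{1}{9}*(+1) = 0 (each basis 2-blade squares to minus the product of its generators' squares); cross terms between blades sharing an index anticommute and cancel. So B^2 = 0.
B^2 = 0, hence only two terms survive: exp(alpha B) = 1 + alpha B (parabolic case).
Answer: 1 - \frac{8}{15} e_{2} e_{4} - \frac{8}{15} e_{4} e_{6}


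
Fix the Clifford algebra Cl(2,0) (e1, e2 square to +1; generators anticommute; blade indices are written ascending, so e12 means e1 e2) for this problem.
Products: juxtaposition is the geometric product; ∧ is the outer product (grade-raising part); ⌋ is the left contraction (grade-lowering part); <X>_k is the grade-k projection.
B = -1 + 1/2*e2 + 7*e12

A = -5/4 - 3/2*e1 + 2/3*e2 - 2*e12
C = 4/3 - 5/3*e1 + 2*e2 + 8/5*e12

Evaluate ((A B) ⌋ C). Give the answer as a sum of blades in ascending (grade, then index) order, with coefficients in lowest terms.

step 1: 187/12 - 25/6*e1 - 283/24*e2 - 15/2*e12
step 2: 581/36 - 1279/180*e1 + 49/2*e2 + 374/15*e12
Answer: 581/36 - 1279/180*e1 + 49/2*e2 + 374/15*e12


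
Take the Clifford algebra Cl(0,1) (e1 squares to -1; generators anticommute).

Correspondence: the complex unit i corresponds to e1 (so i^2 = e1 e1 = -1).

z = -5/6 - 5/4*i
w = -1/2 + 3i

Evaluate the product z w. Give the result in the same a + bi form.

In blades: z = -5/6 - 5/4*e1, w = -1/2 + 3*e1.
Distribute z over w term by term (generator squares from the signature, products reordered to ascending indices): (-5/6)*w = 5/12 - 5/2*e1; (-5/4*e1)*w = 15/4 + 5/8*e1.
Sum: 25/6 - 15/8*e1; translating back through the correspondence:
Answer: 25/6 - 15/8*i


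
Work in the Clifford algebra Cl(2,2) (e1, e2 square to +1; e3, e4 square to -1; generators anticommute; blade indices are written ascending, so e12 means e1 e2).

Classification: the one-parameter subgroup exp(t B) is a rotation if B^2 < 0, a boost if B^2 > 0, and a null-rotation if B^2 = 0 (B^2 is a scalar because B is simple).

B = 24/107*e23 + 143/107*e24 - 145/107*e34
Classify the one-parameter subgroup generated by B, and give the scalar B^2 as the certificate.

B^2 term by term: the squares give (24/107)^2*(e23)^2 + (143/107)^2*(e24)^2 + (-145/107)^2*(e34)^2 = 576/11449*(+1) + 20449/11449*(+1) + 21025/11449*(-1) = 0 (each basis 2-blade squares to minus the product of its generators' squares); cross terms between blades sharing an index anticommute and cancel. So B^2 = 0.
Answer: null-rotation, certificate B^2 = 0. Check the certificate: B^2 = 0, and that sign is decisive whatever form B takes.


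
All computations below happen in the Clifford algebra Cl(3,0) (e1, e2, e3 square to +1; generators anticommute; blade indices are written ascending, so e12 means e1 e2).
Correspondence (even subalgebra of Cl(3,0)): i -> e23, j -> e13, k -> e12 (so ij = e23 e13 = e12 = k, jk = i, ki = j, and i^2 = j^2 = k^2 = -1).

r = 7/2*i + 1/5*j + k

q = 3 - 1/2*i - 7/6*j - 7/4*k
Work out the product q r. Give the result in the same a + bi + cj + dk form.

In blades: q = 3 - 7/4*e12 - 7/6*e13 - 1/2*e23, r = e12 + 1/5*e13 + 7/2*e23.
Distribute q over r term by term (generator squares from the signature, products reordered to ascending indices): (3)*r = 3*e12 + 3/5*e13 + 21/2*e23; (-7/4*e12)*r = 7/4 - 49/8*e13 + 7/20*e23; (-7/6*e13)*r = 7/30 + 49/12*e12 - 7/6*e23; (-1/2*e23)*r = 7/4 - 1/10*e12 + 1/2*e13.
Sum: 56/15 + 419/60*e12 - 201/40*e13 + 581/60*e23; translating back through the correspondence:
Answer: 56/15 + 581/60*i - 201/40*j + 419/60*k


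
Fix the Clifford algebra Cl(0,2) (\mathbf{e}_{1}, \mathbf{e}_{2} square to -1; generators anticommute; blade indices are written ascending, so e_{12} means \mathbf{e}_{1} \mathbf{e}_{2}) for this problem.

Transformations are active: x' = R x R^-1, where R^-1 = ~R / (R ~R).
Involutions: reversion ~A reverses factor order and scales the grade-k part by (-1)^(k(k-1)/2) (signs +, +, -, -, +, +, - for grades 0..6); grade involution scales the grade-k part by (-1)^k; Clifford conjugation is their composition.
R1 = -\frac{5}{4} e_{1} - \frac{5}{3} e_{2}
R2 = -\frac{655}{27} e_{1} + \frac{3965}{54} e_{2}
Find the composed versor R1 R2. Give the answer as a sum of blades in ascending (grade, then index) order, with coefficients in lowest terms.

Distribute over the terms of R1 (each basis-blade product reordered to ascending indices, repeated generators contracted through their squares):
(-\frac{5}{4} e_{1}) R2 = -\frac{3275}{108} - \frac{19825}{216} e_{12}
(-\frac{5}{3} e_{2}) R2 = \frac{19825}{162} - \frac{3275}{81} e_{12}
Summing the partial products and collecting blades:
Answer: \frac{29825}{324} - \frac{85675}{648} e_{12}


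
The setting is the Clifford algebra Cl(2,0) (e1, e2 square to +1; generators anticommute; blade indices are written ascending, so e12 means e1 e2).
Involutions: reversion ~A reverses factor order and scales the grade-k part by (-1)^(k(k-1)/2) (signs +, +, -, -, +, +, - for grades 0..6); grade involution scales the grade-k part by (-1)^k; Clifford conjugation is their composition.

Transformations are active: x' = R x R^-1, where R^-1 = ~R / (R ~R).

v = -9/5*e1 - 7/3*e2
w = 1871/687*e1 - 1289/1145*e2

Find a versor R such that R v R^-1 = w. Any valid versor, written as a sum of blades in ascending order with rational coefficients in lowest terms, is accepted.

A norm check does it: q(v) = q(w) = 1954/225, hence R = v + w = 3172/3435*e1 - 11882/3435*e2 realises the map — parallel part kept, (v - w)/2 negated, v carried to w.
Answer: 3172/3435*e1 - 11882/3435*e2


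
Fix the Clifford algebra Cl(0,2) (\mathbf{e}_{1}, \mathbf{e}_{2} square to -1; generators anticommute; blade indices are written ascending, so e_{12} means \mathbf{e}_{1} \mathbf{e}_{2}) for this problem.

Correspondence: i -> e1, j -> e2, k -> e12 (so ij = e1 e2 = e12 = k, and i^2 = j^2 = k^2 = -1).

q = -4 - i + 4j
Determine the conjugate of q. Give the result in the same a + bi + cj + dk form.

In blades: q = -4 - e_{1} + 4 e_{2}.
Conjugation here is Clifford conjugation: the scalar is fixed and the grade-1 and grade-2 blades all flip sign, giving -4 + e_{1} - 4 e_{2}; translating back:
Answer: -4 + i - 4j


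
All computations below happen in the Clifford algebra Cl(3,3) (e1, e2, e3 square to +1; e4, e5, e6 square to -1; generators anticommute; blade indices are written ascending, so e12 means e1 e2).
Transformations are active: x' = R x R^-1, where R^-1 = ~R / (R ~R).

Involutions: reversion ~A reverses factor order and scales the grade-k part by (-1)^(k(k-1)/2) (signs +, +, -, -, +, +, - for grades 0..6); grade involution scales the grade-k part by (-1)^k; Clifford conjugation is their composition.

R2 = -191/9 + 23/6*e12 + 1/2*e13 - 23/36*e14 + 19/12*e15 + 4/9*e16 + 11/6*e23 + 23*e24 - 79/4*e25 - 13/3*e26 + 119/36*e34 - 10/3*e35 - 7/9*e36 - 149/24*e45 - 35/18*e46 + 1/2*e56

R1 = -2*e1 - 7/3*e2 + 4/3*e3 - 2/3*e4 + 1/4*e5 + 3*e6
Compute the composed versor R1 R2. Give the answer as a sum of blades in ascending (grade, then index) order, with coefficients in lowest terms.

Distribute over the terms of R1 (each basis-blade product reordered to ascending indices, repeated generators contracted through their squares):
(-2*e1) R2 = 382/9*e1 - 23/3*e2 - e3 + 23/18*e4 - 19/6*e5 - 8/9*e6 - 11/3*e123 - 46*e124 + 79/2*e125 + 26/3*e126 - 119/18*e134 + 20/3*e135 + 14/9*e136 + 149/12*e145 + 35/9*e146 - e156
(-7/3*e2) R2 = 161/18*e1 + 1337/27*e2 - 77/18*e3 - 161/3*e4 + 553/12*e5 + 91/9*e6 + 7/6*e123 - 161/108*e124 + 133/36*e125 + 28/27*e126 - 833/108*e234 + 70/9*e235 + 49/27*e236 + 1043/72*e245 + 245/54*e246 - 7/6*e256
(4/3*e3) R2 = -2/3*e1 - 22/9*e2 - 764/27*e3 + 119/27*e4 - 40/9*e5 - 28/27*e6 + 46/9*e123 + 23/27*e134 - 19/9*e135 - 16/27*e136 - 92/3*e234 + 79/3*e235 + 52/9*e236 - 149/18*e345 - 70/27*e346 + 2/3*e356
(-2/3*e4) R2 = 23/54*e1 - 46/3*e2 - 119/54*e3 + 382/27*e4 - 149/36*e5 - 35/27*e6 - 23/9*e124 - 1/3*e134 + 19/18*e145 + 8/27*e146 - 11/9*e234 - 79/6*e245 - 26/9*e246 - 20/9*e345 - 14/27*e346 - 1/3*e456
(1/4*e5) R2 = 19/48*e1 - 79/16*e2 - 5/6*e3 - 149/96*e4 - 191/36*e5 - 1/8*e6 + 23/24*e125 + 1/8*e135 - 23/144*e145 - 1/9*e156 + 11/24*e235 + 23/4*e245 + 13/12*e256 + 119/144*e345 + 7/36*e356 + 35/72*e456
(3*e6) R2 = 4/3*e1 - 13*e2 - 7/3*e3 - 35/6*e4 + 3/2*e5 - 191/3*e6 + 23/2*e126 + 3/2*e136 - 23/12*e146 + 19/4*e156 + 11/2*e236 + 69*e246 - 237/4*e256 + 119/12*e346 - 10*e356 - 149/8*e456
Summing the partial products and collecting blades:
Answer: 22843/432*e1 + 2651/432*e2 - 701/18*e3 - 1319/32*e4 + 1099/36*e5 - 4097/72*e6 + 47/18*e123 - 5405/108*e124 + 3179/72*e125 + 1145/54*e126 - 329/54*e134 + 337/72*e135 + 133/54*e136 + 213/16*e145 + 245/108*e146 + 131/36*e156 - 4277/108*e234 + 2489/72*e235 + 707/54*e236 + 509/72*e245 + 3815/54*e246 - 178/3*e256 - 1393/144*e345 + 245/36*e346 - 329/36*e356 - 665/36*e456


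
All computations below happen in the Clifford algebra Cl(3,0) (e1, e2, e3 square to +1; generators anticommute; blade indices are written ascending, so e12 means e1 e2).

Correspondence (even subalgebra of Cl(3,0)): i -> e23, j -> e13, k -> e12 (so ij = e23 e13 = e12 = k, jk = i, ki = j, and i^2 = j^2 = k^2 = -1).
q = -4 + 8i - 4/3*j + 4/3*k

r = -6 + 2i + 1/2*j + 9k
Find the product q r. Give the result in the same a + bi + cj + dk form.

In blades: q = -4 + 4/3*e12 - 4/3*e13 + 8*e23, r = -6 + 9*e12 + 1/2*e13 + 2*e23.
Distribute q over r term by term (generator squares from the signature, products reordered to ascending indices): (-4)*r = 24 - 36*e12 - 2*e13 - 8*e23; (4/3*e12)*r = -12 - 8*e12 + 8/3*e13 - 2/3*e23; (-4/3*e13)*r = 2/3 + 8/3*e12 + 8*e13 - 12*e23; (8*e23)*r = -16 + 4*e12 - 72*e13 - 48*e23.
Sum: -10/3 - 112/3*e12 - 190/3*e13 - 206/3*e23; translating back through the correspondence:
Answer: -10/3 - 206/3*i - 190/3*j - 112/3*k


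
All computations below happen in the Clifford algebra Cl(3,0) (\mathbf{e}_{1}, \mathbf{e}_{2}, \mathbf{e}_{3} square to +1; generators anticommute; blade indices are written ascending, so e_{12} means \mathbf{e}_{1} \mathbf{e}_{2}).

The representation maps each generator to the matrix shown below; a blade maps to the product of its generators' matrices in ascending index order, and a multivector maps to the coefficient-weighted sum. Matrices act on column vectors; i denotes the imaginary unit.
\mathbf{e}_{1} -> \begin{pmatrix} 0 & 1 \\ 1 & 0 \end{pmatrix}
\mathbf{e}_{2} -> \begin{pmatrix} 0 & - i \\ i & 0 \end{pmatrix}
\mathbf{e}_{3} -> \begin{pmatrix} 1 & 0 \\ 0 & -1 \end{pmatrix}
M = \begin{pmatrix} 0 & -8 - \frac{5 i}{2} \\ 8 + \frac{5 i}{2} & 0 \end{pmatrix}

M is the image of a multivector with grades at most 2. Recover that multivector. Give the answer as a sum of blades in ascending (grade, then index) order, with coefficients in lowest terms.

Method: 1, rho(e_{1}), rho(e_{2}), rho(e_{3}) form a trace-orthogonal basis of the 2x2 complex matrices (tr(X Y) = 2 if X = Y, else 0), so M = m0*1 + m1*rho(e_{1}) + m2*rho(e_{2}) + m3*rho(e_{3}) with m0 = tr(M)/2 = 0, m1 = tr(M rho(e_{1}))/2 = 0, m2 = tr(M rho(e_{2}))/2 = \frac{5}{2} - 8 i, m3 = tr(M rho(e_{3}))/2 = 0.
Multiplying table entries, the bivector images are rho(e_{12}) = i*rho(e_{3}), rho(e_{13}) = -i*rho(e_{2}), rho(e_{23}) = i*rho(e_{1}); with real blade coefficients the real parts of m0..m3 are the coefficients of 1, e_{1}, e_{2}, e_{3} and the imaginary parts give the bivectors (e_{23}: Im m1, e_{13}: -Im m2, e_{12}: Im m3).
Answer: \frac{5}{2} e_{2} + 8 e_{13}
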